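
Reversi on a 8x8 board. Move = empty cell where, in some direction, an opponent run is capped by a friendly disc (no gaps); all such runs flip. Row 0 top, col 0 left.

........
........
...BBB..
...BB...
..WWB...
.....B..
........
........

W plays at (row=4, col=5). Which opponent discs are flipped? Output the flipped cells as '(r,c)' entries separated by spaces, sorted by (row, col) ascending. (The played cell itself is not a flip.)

Dir NW: opp run (3,4) (2,3), next='.' -> no flip
Dir N: first cell '.' (not opp) -> no flip
Dir NE: first cell '.' (not opp) -> no flip
Dir W: opp run (4,4) capped by W -> flip
Dir E: first cell '.' (not opp) -> no flip
Dir SW: first cell '.' (not opp) -> no flip
Dir S: opp run (5,5), next='.' -> no flip
Dir SE: first cell '.' (not opp) -> no flip

Answer: (4,4)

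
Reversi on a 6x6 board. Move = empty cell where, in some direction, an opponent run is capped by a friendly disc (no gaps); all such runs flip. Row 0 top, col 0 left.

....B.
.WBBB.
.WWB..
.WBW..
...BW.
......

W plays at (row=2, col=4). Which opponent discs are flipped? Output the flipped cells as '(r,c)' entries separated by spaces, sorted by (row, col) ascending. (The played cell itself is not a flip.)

Dir NW: opp run (1,3), next='.' -> no flip
Dir N: opp run (1,4) (0,4), next=edge -> no flip
Dir NE: first cell '.' (not opp) -> no flip
Dir W: opp run (2,3) capped by W -> flip
Dir E: first cell '.' (not opp) -> no flip
Dir SW: first cell 'W' (not opp) -> no flip
Dir S: first cell '.' (not opp) -> no flip
Dir SE: first cell '.' (not opp) -> no flip

Answer: (2,3)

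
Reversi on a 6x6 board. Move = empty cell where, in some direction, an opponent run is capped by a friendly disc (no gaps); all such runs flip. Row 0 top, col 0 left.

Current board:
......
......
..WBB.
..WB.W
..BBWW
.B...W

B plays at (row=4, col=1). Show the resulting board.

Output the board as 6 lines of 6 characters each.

Place B at (4,1); scan 8 dirs for brackets.
Dir NW: first cell '.' (not opp) -> no flip
Dir N: first cell '.' (not opp) -> no flip
Dir NE: opp run (3,2) capped by B -> flip
Dir W: first cell '.' (not opp) -> no flip
Dir E: first cell 'B' (not opp) -> no flip
Dir SW: first cell '.' (not opp) -> no flip
Dir S: first cell 'B' (not opp) -> no flip
Dir SE: first cell '.' (not opp) -> no flip
All flips: (3,2)

Answer: ......
......
..WBB.
..BB.W
.BBBWW
.B...W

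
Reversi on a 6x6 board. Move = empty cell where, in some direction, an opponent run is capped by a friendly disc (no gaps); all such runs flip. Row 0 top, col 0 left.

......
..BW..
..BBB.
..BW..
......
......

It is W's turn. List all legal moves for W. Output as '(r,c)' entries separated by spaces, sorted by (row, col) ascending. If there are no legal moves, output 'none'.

(0,1): no bracket -> illegal
(0,2): no bracket -> illegal
(0,3): no bracket -> illegal
(1,1): flips 2 -> legal
(1,4): no bracket -> illegal
(1,5): flips 1 -> legal
(2,1): no bracket -> illegal
(2,5): no bracket -> illegal
(3,1): flips 2 -> legal
(3,4): no bracket -> illegal
(3,5): flips 1 -> legal
(4,1): no bracket -> illegal
(4,2): no bracket -> illegal
(4,3): no bracket -> illegal

Answer: (1,1) (1,5) (3,1) (3,5)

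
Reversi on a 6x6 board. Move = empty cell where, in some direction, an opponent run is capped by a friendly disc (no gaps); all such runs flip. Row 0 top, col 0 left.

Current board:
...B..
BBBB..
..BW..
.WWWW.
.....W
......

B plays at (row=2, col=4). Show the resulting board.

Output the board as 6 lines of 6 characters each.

Place B at (2,4); scan 8 dirs for brackets.
Dir NW: first cell 'B' (not opp) -> no flip
Dir N: first cell '.' (not opp) -> no flip
Dir NE: first cell '.' (not opp) -> no flip
Dir W: opp run (2,3) capped by B -> flip
Dir E: first cell '.' (not opp) -> no flip
Dir SW: opp run (3,3), next='.' -> no flip
Dir S: opp run (3,4), next='.' -> no flip
Dir SE: first cell '.' (not opp) -> no flip
All flips: (2,3)

Answer: ...B..
BBBB..
..BBB.
.WWWW.
.....W
......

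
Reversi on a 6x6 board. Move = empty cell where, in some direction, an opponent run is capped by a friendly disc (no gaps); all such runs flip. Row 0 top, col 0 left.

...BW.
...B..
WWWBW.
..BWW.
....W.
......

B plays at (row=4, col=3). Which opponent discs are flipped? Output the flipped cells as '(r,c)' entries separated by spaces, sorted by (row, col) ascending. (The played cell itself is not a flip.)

Dir NW: first cell 'B' (not opp) -> no flip
Dir N: opp run (3,3) capped by B -> flip
Dir NE: opp run (3,4), next='.' -> no flip
Dir W: first cell '.' (not opp) -> no flip
Dir E: opp run (4,4), next='.' -> no flip
Dir SW: first cell '.' (not opp) -> no flip
Dir S: first cell '.' (not opp) -> no flip
Dir SE: first cell '.' (not opp) -> no flip

Answer: (3,3)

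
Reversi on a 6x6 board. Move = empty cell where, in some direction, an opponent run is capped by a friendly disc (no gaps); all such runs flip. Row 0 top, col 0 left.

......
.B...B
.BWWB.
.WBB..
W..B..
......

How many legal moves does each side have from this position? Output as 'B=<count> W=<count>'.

Answer: B=5 W=9

Derivation:
-- B to move --
(1,2): flips 1 -> legal
(1,3): flips 1 -> legal
(1,4): flips 1 -> legal
(2,0): no bracket -> illegal
(3,0): flips 1 -> legal
(3,4): no bracket -> illegal
(4,1): flips 1 -> legal
(4,2): no bracket -> illegal
(5,0): no bracket -> illegal
(5,1): no bracket -> illegal
B mobility = 5
-- W to move --
(0,0): flips 1 -> legal
(0,1): flips 2 -> legal
(0,2): no bracket -> illegal
(0,4): no bracket -> illegal
(0,5): no bracket -> illegal
(1,0): no bracket -> illegal
(1,2): no bracket -> illegal
(1,3): no bracket -> illegal
(1,4): no bracket -> illegal
(2,0): flips 1 -> legal
(2,5): flips 1 -> legal
(3,0): no bracket -> illegal
(3,4): flips 2 -> legal
(3,5): no bracket -> illegal
(4,1): flips 1 -> legal
(4,2): flips 1 -> legal
(4,4): flips 1 -> legal
(5,2): no bracket -> illegal
(5,3): flips 2 -> legal
(5,4): no bracket -> illegal
W mobility = 9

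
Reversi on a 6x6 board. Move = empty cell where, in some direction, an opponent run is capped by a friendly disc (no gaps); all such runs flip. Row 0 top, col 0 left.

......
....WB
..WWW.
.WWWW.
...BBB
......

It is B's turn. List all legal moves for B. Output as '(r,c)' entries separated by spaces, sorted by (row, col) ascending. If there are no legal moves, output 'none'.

(0,3): no bracket -> illegal
(0,4): flips 3 -> legal
(0,5): no bracket -> illegal
(1,1): flips 2 -> legal
(1,2): flips 2 -> legal
(1,3): flips 3 -> legal
(2,0): no bracket -> illegal
(2,1): flips 1 -> legal
(2,5): flips 1 -> legal
(3,0): no bracket -> illegal
(3,5): no bracket -> illegal
(4,0): no bracket -> illegal
(4,1): no bracket -> illegal
(4,2): flips 2 -> legal

Answer: (0,4) (1,1) (1,2) (1,3) (2,1) (2,5) (4,2)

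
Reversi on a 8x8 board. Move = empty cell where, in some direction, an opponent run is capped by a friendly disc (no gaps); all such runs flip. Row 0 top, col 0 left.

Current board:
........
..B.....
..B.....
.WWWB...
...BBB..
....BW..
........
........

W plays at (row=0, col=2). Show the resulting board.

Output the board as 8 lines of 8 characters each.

Answer: ..W.....
..W.....
..W.....
.WWWB...
...BBB..
....BW..
........
........

Derivation:
Place W at (0,2); scan 8 dirs for brackets.
Dir NW: edge -> no flip
Dir N: edge -> no flip
Dir NE: edge -> no flip
Dir W: first cell '.' (not opp) -> no flip
Dir E: first cell '.' (not opp) -> no flip
Dir SW: first cell '.' (not opp) -> no flip
Dir S: opp run (1,2) (2,2) capped by W -> flip
Dir SE: first cell '.' (not opp) -> no flip
All flips: (1,2) (2,2)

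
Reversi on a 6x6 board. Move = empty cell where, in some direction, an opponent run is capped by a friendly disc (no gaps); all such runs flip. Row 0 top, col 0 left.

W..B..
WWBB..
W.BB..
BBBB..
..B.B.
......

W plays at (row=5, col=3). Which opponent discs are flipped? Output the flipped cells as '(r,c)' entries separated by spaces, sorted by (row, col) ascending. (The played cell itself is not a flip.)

Dir NW: opp run (4,2) (3,1) capped by W -> flip
Dir N: first cell '.' (not opp) -> no flip
Dir NE: opp run (4,4), next='.' -> no flip
Dir W: first cell '.' (not opp) -> no flip
Dir E: first cell '.' (not opp) -> no flip
Dir SW: edge -> no flip
Dir S: edge -> no flip
Dir SE: edge -> no flip

Answer: (3,1) (4,2)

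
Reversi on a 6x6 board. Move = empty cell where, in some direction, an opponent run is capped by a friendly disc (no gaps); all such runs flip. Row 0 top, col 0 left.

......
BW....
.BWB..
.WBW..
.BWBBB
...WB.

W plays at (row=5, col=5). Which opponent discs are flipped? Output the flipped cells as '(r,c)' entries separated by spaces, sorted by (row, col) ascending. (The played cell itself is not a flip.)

Dir NW: opp run (4,4) capped by W -> flip
Dir N: opp run (4,5), next='.' -> no flip
Dir NE: edge -> no flip
Dir W: opp run (5,4) capped by W -> flip
Dir E: edge -> no flip
Dir SW: edge -> no flip
Dir S: edge -> no flip
Dir SE: edge -> no flip

Answer: (4,4) (5,4)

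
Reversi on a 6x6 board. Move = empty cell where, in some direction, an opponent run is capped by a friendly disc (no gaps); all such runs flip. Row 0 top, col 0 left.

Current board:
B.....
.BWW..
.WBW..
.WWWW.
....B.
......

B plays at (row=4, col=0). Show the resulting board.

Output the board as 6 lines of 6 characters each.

Place B at (4,0); scan 8 dirs for brackets.
Dir NW: edge -> no flip
Dir N: first cell '.' (not opp) -> no flip
Dir NE: opp run (3,1) capped by B -> flip
Dir W: edge -> no flip
Dir E: first cell '.' (not opp) -> no flip
Dir SW: edge -> no flip
Dir S: first cell '.' (not opp) -> no flip
Dir SE: first cell '.' (not opp) -> no flip
All flips: (3,1)

Answer: B.....
.BWW..
.WBW..
.BWWW.
B...B.
......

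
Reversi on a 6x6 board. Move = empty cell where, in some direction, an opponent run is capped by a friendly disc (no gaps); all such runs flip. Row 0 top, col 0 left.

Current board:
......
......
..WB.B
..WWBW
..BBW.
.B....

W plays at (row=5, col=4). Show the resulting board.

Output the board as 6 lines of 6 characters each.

Answer: ......
......
..WB.B
..WWBW
..BWW.
.B..W.

Derivation:
Place W at (5,4); scan 8 dirs for brackets.
Dir NW: opp run (4,3) capped by W -> flip
Dir N: first cell 'W' (not opp) -> no flip
Dir NE: first cell '.' (not opp) -> no flip
Dir W: first cell '.' (not opp) -> no flip
Dir E: first cell '.' (not opp) -> no flip
Dir SW: edge -> no flip
Dir S: edge -> no flip
Dir SE: edge -> no flip
All flips: (4,3)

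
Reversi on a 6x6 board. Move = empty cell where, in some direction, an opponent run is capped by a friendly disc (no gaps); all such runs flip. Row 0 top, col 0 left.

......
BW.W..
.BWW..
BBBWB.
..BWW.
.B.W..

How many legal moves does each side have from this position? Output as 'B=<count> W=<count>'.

Answer: B=8 W=8

Derivation:
-- B to move --
(0,0): no bracket -> illegal
(0,1): flips 1 -> legal
(0,2): no bracket -> illegal
(0,3): no bracket -> illegal
(0,4): flips 2 -> legal
(1,2): flips 3 -> legal
(1,4): flips 1 -> legal
(2,0): no bracket -> illegal
(2,4): flips 3 -> legal
(3,5): no bracket -> illegal
(4,5): flips 2 -> legal
(5,2): flips 1 -> legal
(5,4): flips 2 -> legal
(5,5): no bracket -> illegal
B mobility = 8
-- W to move --
(0,0): no bracket -> illegal
(0,1): no bracket -> illegal
(1,2): no bracket -> illegal
(2,0): flips 3 -> legal
(2,4): flips 1 -> legal
(2,5): flips 1 -> legal
(3,5): flips 1 -> legal
(4,0): flips 1 -> legal
(4,1): flips 4 -> legal
(4,5): flips 1 -> legal
(5,0): no bracket -> illegal
(5,2): flips 2 -> legal
W mobility = 8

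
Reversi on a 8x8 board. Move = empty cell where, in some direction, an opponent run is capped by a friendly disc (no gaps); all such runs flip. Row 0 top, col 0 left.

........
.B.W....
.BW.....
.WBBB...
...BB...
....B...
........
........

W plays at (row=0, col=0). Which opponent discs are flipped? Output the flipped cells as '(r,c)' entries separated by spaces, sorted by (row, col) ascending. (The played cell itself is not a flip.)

Dir NW: edge -> no flip
Dir N: edge -> no flip
Dir NE: edge -> no flip
Dir W: edge -> no flip
Dir E: first cell '.' (not opp) -> no flip
Dir SW: edge -> no flip
Dir S: first cell '.' (not opp) -> no flip
Dir SE: opp run (1,1) capped by W -> flip

Answer: (1,1)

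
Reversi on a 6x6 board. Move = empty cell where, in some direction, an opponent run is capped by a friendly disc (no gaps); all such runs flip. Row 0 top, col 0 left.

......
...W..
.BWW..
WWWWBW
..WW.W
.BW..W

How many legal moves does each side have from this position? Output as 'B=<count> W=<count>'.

Answer: B=5 W=6

Derivation:
-- B to move --
(0,2): no bracket -> illegal
(0,3): no bracket -> illegal
(0,4): no bracket -> illegal
(1,1): no bracket -> illegal
(1,2): flips 1 -> legal
(1,4): no bracket -> illegal
(2,0): no bracket -> illegal
(2,4): flips 4 -> legal
(2,5): no bracket -> illegal
(4,0): no bracket -> illegal
(4,1): flips 1 -> legal
(4,4): no bracket -> illegal
(5,3): flips 1 -> legal
(5,4): flips 2 -> legal
B mobility = 5
-- W to move --
(1,0): flips 1 -> legal
(1,1): flips 1 -> legal
(1,2): flips 1 -> legal
(2,0): flips 1 -> legal
(2,4): no bracket -> illegal
(2,5): flips 1 -> legal
(4,0): no bracket -> illegal
(4,1): no bracket -> illegal
(4,4): no bracket -> illegal
(5,0): flips 1 -> legal
W mobility = 6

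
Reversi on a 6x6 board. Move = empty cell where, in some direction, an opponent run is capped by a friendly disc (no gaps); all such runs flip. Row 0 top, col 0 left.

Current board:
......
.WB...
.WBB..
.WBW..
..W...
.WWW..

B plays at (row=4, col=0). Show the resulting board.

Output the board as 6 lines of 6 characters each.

Place B at (4,0); scan 8 dirs for brackets.
Dir NW: edge -> no flip
Dir N: first cell '.' (not opp) -> no flip
Dir NE: opp run (3,1) capped by B -> flip
Dir W: edge -> no flip
Dir E: first cell '.' (not opp) -> no flip
Dir SW: edge -> no flip
Dir S: first cell '.' (not opp) -> no flip
Dir SE: opp run (5,1), next=edge -> no flip
All flips: (3,1)

Answer: ......
.WB...
.WBB..
.BBW..
B.W...
.WWW..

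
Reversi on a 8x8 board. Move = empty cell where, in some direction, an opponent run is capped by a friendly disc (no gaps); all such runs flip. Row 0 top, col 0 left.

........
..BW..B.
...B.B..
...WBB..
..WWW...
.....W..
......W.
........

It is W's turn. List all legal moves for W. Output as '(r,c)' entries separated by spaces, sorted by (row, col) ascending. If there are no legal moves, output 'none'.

Answer: (0,7) (1,1) (2,4) (2,6) (3,6)

Derivation:
(0,1): no bracket -> illegal
(0,2): no bracket -> illegal
(0,3): no bracket -> illegal
(0,5): no bracket -> illegal
(0,6): no bracket -> illegal
(0,7): flips 3 -> legal
(1,1): flips 1 -> legal
(1,4): no bracket -> illegal
(1,5): no bracket -> illegal
(1,7): no bracket -> illegal
(2,1): no bracket -> illegal
(2,2): no bracket -> illegal
(2,4): flips 1 -> legal
(2,6): flips 1 -> legal
(2,7): no bracket -> illegal
(3,2): no bracket -> illegal
(3,6): flips 2 -> legal
(4,5): no bracket -> illegal
(4,6): no bracket -> illegal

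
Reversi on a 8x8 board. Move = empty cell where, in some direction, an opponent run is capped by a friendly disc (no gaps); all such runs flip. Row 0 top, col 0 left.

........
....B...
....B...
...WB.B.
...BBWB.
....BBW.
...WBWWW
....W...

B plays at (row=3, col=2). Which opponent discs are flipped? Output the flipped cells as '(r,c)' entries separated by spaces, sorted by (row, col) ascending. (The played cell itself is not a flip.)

Dir NW: first cell '.' (not opp) -> no flip
Dir N: first cell '.' (not opp) -> no flip
Dir NE: first cell '.' (not opp) -> no flip
Dir W: first cell '.' (not opp) -> no flip
Dir E: opp run (3,3) capped by B -> flip
Dir SW: first cell '.' (not opp) -> no flip
Dir S: first cell '.' (not opp) -> no flip
Dir SE: first cell 'B' (not opp) -> no flip

Answer: (3,3)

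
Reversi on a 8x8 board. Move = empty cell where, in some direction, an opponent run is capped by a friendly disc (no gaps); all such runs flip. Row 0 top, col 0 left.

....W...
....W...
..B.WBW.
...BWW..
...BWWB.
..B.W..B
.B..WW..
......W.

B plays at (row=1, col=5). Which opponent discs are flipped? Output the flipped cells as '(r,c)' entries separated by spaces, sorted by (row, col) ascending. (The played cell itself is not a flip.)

Answer: (2,4)

Derivation:
Dir NW: opp run (0,4), next=edge -> no flip
Dir N: first cell '.' (not opp) -> no flip
Dir NE: first cell '.' (not opp) -> no flip
Dir W: opp run (1,4), next='.' -> no flip
Dir E: first cell '.' (not opp) -> no flip
Dir SW: opp run (2,4) capped by B -> flip
Dir S: first cell 'B' (not opp) -> no flip
Dir SE: opp run (2,6), next='.' -> no flip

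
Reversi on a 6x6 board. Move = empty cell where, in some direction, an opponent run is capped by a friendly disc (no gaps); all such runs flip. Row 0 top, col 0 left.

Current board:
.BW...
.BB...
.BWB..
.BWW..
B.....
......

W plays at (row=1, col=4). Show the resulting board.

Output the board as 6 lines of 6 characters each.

Answer: .BW...
.BB.W.
.BWW..
.BWW..
B.....
......

Derivation:
Place W at (1,4); scan 8 dirs for brackets.
Dir NW: first cell '.' (not opp) -> no flip
Dir N: first cell '.' (not opp) -> no flip
Dir NE: first cell '.' (not opp) -> no flip
Dir W: first cell '.' (not opp) -> no flip
Dir E: first cell '.' (not opp) -> no flip
Dir SW: opp run (2,3) capped by W -> flip
Dir S: first cell '.' (not opp) -> no flip
Dir SE: first cell '.' (not opp) -> no flip
All flips: (2,3)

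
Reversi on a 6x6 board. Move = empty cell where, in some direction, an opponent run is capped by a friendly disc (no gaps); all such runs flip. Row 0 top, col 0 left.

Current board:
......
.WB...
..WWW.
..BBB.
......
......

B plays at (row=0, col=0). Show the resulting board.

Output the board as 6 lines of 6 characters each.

Answer: B.....
.BB...
..BWW.
..BBB.
......
......

Derivation:
Place B at (0,0); scan 8 dirs for brackets.
Dir NW: edge -> no flip
Dir N: edge -> no flip
Dir NE: edge -> no flip
Dir W: edge -> no flip
Dir E: first cell '.' (not opp) -> no flip
Dir SW: edge -> no flip
Dir S: first cell '.' (not opp) -> no flip
Dir SE: opp run (1,1) (2,2) capped by B -> flip
All flips: (1,1) (2,2)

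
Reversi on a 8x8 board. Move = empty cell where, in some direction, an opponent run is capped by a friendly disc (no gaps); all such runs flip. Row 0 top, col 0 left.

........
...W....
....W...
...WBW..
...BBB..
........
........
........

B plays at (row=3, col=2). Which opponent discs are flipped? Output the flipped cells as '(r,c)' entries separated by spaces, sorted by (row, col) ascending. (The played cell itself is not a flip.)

Dir NW: first cell '.' (not opp) -> no flip
Dir N: first cell '.' (not opp) -> no flip
Dir NE: first cell '.' (not opp) -> no flip
Dir W: first cell '.' (not opp) -> no flip
Dir E: opp run (3,3) capped by B -> flip
Dir SW: first cell '.' (not opp) -> no flip
Dir S: first cell '.' (not opp) -> no flip
Dir SE: first cell 'B' (not opp) -> no flip

Answer: (3,3)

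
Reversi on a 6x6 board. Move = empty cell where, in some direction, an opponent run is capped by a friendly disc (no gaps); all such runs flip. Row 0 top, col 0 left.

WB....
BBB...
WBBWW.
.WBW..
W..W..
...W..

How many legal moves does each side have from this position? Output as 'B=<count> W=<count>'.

-- B to move --
(1,3): no bracket -> illegal
(1,4): flips 1 -> legal
(1,5): no bracket -> illegal
(2,5): flips 2 -> legal
(3,0): flips 2 -> legal
(3,4): flips 2 -> legal
(3,5): no bracket -> illegal
(4,1): flips 1 -> legal
(4,2): no bracket -> illegal
(4,4): flips 1 -> legal
(5,0): no bracket -> illegal
(5,1): no bracket -> illegal
(5,2): no bracket -> illegal
(5,4): flips 1 -> legal
B mobility = 7
-- W to move --
(0,2): flips 2 -> legal
(0,3): no bracket -> illegal
(1,3): flips 1 -> legal
(3,0): no bracket -> illegal
(4,1): flips 1 -> legal
(4,2): no bracket -> illegal
W mobility = 3

Answer: B=7 W=3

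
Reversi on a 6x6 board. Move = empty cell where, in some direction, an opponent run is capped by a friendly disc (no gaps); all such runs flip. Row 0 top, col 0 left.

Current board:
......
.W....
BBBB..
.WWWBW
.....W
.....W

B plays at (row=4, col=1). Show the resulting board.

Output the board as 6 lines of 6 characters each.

Answer: ......
.W....
BBBB..
.BBWBW
.B...W
.....W

Derivation:
Place B at (4,1); scan 8 dirs for brackets.
Dir NW: first cell '.' (not opp) -> no flip
Dir N: opp run (3,1) capped by B -> flip
Dir NE: opp run (3,2) capped by B -> flip
Dir W: first cell '.' (not opp) -> no flip
Dir E: first cell '.' (not opp) -> no flip
Dir SW: first cell '.' (not opp) -> no flip
Dir S: first cell '.' (not opp) -> no flip
Dir SE: first cell '.' (not opp) -> no flip
All flips: (3,1) (3,2)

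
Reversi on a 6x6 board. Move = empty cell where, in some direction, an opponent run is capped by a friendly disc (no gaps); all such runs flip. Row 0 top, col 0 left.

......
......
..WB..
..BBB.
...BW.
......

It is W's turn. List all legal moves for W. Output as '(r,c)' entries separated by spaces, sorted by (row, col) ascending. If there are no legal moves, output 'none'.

Answer: (2,4) (4,2)

Derivation:
(1,2): no bracket -> illegal
(1,3): no bracket -> illegal
(1,4): no bracket -> illegal
(2,1): no bracket -> illegal
(2,4): flips 2 -> legal
(2,5): no bracket -> illegal
(3,1): no bracket -> illegal
(3,5): no bracket -> illegal
(4,1): no bracket -> illegal
(4,2): flips 2 -> legal
(4,5): no bracket -> illegal
(5,2): no bracket -> illegal
(5,3): no bracket -> illegal
(5,4): no bracket -> illegal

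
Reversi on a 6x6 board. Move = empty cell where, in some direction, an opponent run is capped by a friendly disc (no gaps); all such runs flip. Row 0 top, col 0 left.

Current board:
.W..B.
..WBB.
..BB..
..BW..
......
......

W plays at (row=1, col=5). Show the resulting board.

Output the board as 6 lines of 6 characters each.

Place W at (1,5); scan 8 dirs for brackets.
Dir NW: opp run (0,4), next=edge -> no flip
Dir N: first cell '.' (not opp) -> no flip
Dir NE: edge -> no flip
Dir W: opp run (1,4) (1,3) capped by W -> flip
Dir E: edge -> no flip
Dir SW: first cell '.' (not opp) -> no flip
Dir S: first cell '.' (not opp) -> no flip
Dir SE: edge -> no flip
All flips: (1,3) (1,4)

Answer: .W..B.
..WWWW
..BB..
..BW..
......
......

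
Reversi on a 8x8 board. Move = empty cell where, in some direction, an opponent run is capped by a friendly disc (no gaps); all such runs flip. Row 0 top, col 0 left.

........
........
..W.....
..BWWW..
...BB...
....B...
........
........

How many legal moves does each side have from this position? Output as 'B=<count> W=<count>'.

-- B to move --
(1,1): flips 2 -> legal
(1,2): flips 1 -> legal
(1,3): no bracket -> illegal
(2,1): no bracket -> illegal
(2,3): flips 1 -> legal
(2,4): flips 1 -> legal
(2,5): flips 1 -> legal
(2,6): flips 1 -> legal
(3,1): no bracket -> illegal
(3,6): flips 3 -> legal
(4,2): no bracket -> illegal
(4,5): no bracket -> illegal
(4,6): no bracket -> illegal
B mobility = 7
-- W to move --
(2,1): no bracket -> illegal
(2,3): no bracket -> illegal
(3,1): flips 1 -> legal
(4,1): no bracket -> illegal
(4,2): flips 1 -> legal
(4,5): no bracket -> illegal
(5,2): flips 1 -> legal
(5,3): flips 2 -> legal
(5,5): flips 1 -> legal
(6,3): no bracket -> illegal
(6,4): flips 2 -> legal
(6,5): no bracket -> illegal
W mobility = 6

Answer: B=7 W=6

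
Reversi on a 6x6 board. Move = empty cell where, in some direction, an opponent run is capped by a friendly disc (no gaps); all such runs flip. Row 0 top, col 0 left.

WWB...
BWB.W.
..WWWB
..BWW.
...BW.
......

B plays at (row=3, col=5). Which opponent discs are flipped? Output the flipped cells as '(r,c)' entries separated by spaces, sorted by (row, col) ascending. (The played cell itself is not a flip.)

Answer: (3,3) (3,4)

Derivation:
Dir NW: opp run (2,4), next='.' -> no flip
Dir N: first cell 'B' (not opp) -> no flip
Dir NE: edge -> no flip
Dir W: opp run (3,4) (3,3) capped by B -> flip
Dir E: edge -> no flip
Dir SW: opp run (4,4), next='.' -> no flip
Dir S: first cell '.' (not opp) -> no flip
Dir SE: edge -> no flip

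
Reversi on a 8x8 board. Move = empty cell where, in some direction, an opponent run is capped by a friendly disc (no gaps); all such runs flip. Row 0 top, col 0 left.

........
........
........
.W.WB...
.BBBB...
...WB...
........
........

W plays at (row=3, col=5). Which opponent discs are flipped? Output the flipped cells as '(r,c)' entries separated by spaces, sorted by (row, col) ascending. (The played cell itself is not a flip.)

Answer: (3,4) (4,4)

Derivation:
Dir NW: first cell '.' (not opp) -> no flip
Dir N: first cell '.' (not opp) -> no flip
Dir NE: first cell '.' (not opp) -> no flip
Dir W: opp run (3,4) capped by W -> flip
Dir E: first cell '.' (not opp) -> no flip
Dir SW: opp run (4,4) capped by W -> flip
Dir S: first cell '.' (not opp) -> no flip
Dir SE: first cell '.' (not opp) -> no flip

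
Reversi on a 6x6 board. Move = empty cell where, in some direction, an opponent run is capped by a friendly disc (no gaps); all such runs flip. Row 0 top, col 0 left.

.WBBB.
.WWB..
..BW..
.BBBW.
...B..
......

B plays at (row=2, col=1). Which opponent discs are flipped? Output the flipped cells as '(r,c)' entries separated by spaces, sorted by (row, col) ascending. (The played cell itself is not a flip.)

Answer: (1,2)

Derivation:
Dir NW: first cell '.' (not opp) -> no flip
Dir N: opp run (1,1) (0,1), next=edge -> no flip
Dir NE: opp run (1,2) capped by B -> flip
Dir W: first cell '.' (not opp) -> no flip
Dir E: first cell 'B' (not opp) -> no flip
Dir SW: first cell '.' (not opp) -> no flip
Dir S: first cell 'B' (not opp) -> no flip
Dir SE: first cell 'B' (not opp) -> no flip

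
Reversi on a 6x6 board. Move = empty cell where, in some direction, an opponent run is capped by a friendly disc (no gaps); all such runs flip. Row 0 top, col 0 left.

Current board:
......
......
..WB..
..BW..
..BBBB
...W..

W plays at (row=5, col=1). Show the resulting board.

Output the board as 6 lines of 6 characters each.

Place W at (5,1); scan 8 dirs for brackets.
Dir NW: first cell '.' (not opp) -> no flip
Dir N: first cell '.' (not opp) -> no flip
Dir NE: opp run (4,2) capped by W -> flip
Dir W: first cell '.' (not opp) -> no flip
Dir E: first cell '.' (not opp) -> no flip
Dir SW: edge -> no flip
Dir S: edge -> no flip
Dir SE: edge -> no flip
All flips: (4,2)

Answer: ......
......
..WB..
..BW..
..WBBB
.W.W..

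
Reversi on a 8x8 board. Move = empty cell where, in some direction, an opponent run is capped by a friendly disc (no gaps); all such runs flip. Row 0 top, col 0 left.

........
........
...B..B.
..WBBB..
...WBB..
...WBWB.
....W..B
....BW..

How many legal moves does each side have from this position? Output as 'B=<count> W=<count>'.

-- B to move --
(2,1): flips 2 -> legal
(2,2): no bracket -> illegal
(3,1): flips 1 -> legal
(4,1): flips 1 -> legal
(4,2): flips 1 -> legal
(4,6): no bracket -> illegal
(5,2): flips 2 -> legal
(6,2): flips 1 -> legal
(6,3): flips 2 -> legal
(6,5): flips 1 -> legal
(6,6): flips 1 -> legal
(7,3): no bracket -> illegal
(7,6): flips 1 -> legal
B mobility = 10
-- W to move --
(1,2): no bracket -> illegal
(1,3): flips 2 -> legal
(1,4): flips 1 -> legal
(1,5): no bracket -> illegal
(1,6): no bracket -> illegal
(1,7): flips 3 -> legal
(2,2): flips 2 -> legal
(2,4): flips 3 -> legal
(2,5): flips 3 -> legal
(2,7): no bracket -> illegal
(3,6): flips 3 -> legal
(3,7): no bracket -> illegal
(4,2): no bracket -> illegal
(4,6): flips 2 -> legal
(4,7): no bracket -> illegal
(5,7): flips 1 -> legal
(6,3): no bracket -> illegal
(6,5): flips 1 -> legal
(6,6): no bracket -> illegal
(7,3): flips 1 -> legal
(7,6): no bracket -> illegal
(7,7): no bracket -> illegal
W mobility = 11

Answer: B=10 W=11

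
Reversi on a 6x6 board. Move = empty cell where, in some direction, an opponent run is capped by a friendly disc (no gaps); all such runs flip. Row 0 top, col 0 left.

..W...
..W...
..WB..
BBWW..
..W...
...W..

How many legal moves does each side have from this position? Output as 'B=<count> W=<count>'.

Answer: B=6 W=6

Derivation:
-- B to move --
(0,1): flips 1 -> legal
(0,3): no bracket -> illegal
(1,1): no bracket -> illegal
(1,3): flips 1 -> legal
(2,1): flips 1 -> legal
(2,4): no bracket -> illegal
(3,4): flips 2 -> legal
(4,1): flips 1 -> legal
(4,3): flips 1 -> legal
(4,4): no bracket -> illegal
(5,1): no bracket -> illegal
(5,2): no bracket -> illegal
(5,4): no bracket -> illegal
B mobility = 6
-- W to move --
(1,3): flips 1 -> legal
(1,4): flips 1 -> legal
(2,0): flips 1 -> legal
(2,1): no bracket -> illegal
(2,4): flips 1 -> legal
(3,4): flips 1 -> legal
(4,0): flips 1 -> legal
(4,1): no bracket -> illegal
W mobility = 6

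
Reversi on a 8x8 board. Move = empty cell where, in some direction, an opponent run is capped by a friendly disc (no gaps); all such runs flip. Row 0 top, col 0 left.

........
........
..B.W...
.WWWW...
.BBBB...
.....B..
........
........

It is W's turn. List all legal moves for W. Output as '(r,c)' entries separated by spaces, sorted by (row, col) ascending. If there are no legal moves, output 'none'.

Answer: (1,1) (1,2) (1,3) (5,0) (5,1) (5,2) (5,3) (5,4) (6,6)

Derivation:
(1,1): flips 1 -> legal
(1,2): flips 1 -> legal
(1,3): flips 1 -> legal
(2,1): no bracket -> illegal
(2,3): no bracket -> illegal
(3,0): no bracket -> illegal
(3,5): no bracket -> illegal
(4,0): no bracket -> illegal
(4,5): no bracket -> illegal
(4,6): no bracket -> illegal
(5,0): flips 1 -> legal
(5,1): flips 2 -> legal
(5,2): flips 2 -> legal
(5,3): flips 2 -> legal
(5,4): flips 2 -> legal
(5,6): no bracket -> illegal
(6,4): no bracket -> illegal
(6,5): no bracket -> illegal
(6,6): flips 2 -> legal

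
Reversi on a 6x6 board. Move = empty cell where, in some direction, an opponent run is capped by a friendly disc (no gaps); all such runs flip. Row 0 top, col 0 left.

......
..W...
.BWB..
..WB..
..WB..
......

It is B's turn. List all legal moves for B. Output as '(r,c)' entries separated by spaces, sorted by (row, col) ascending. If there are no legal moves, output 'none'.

Answer: (0,1) (0,3) (1,1) (3,1) (4,1) (5,1)

Derivation:
(0,1): flips 1 -> legal
(0,2): no bracket -> illegal
(0,3): flips 1 -> legal
(1,1): flips 1 -> legal
(1,3): no bracket -> illegal
(3,1): flips 1 -> legal
(4,1): flips 2 -> legal
(5,1): flips 1 -> legal
(5,2): no bracket -> illegal
(5,3): no bracket -> illegal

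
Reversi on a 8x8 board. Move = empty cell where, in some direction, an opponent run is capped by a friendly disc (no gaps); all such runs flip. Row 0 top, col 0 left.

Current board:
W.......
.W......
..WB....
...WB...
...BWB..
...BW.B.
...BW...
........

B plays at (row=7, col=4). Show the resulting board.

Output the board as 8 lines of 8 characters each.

Place B at (7,4); scan 8 dirs for brackets.
Dir NW: first cell 'B' (not opp) -> no flip
Dir N: opp run (6,4) (5,4) (4,4) capped by B -> flip
Dir NE: first cell '.' (not opp) -> no flip
Dir W: first cell '.' (not opp) -> no flip
Dir E: first cell '.' (not opp) -> no flip
Dir SW: edge -> no flip
Dir S: edge -> no flip
Dir SE: edge -> no flip
All flips: (4,4) (5,4) (6,4)

Answer: W.......
.W......
..WB....
...WB...
...BBB..
...BB.B.
...BB...
....B...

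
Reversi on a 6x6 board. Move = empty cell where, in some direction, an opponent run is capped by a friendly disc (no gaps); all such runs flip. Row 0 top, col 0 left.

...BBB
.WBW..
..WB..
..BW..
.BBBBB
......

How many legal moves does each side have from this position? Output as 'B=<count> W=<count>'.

Answer: B=7 W=7

Derivation:
-- B to move --
(0,0): flips 3 -> legal
(0,1): no bracket -> illegal
(0,2): no bracket -> illegal
(1,0): flips 1 -> legal
(1,4): flips 1 -> legal
(2,0): no bracket -> illegal
(2,1): flips 1 -> legal
(2,4): flips 1 -> legal
(3,1): flips 2 -> legal
(3,4): flips 1 -> legal
B mobility = 7
-- W to move --
(0,1): no bracket -> illegal
(0,2): flips 1 -> legal
(1,4): no bracket -> illegal
(1,5): no bracket -> illegal
(2,1): no bracket -> illegal
(2,4): flips 1 -> legal
(3,0): no bracket -> illegal
(3,1): flips 1 -> legal
(3,4): no bracket -> illegal
(3,5): no bracket -> illegal
(4,0): no bracket -> illegal
(5,0): no bracket -> illegal
(5,1): flips 1 -> legal
(5,2): flips 2 -> legal
(5,3): flips 1 -> legal
(5,4): no bracket -> illegal
(5,5): flips 1 -> legal
W mobility = 7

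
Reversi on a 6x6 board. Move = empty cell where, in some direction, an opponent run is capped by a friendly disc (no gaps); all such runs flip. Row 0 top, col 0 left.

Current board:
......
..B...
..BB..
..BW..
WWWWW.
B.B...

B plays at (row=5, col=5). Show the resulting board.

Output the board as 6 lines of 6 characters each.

Answer: ......
..B...
..BB..
..BB..
WWWWB.
B.B..B

Derivation:
Place B at (5,5); scan 8 dirs for brackets.
Dir NW: opp run (4,4) (3,3) capped by B -> flip
Dir N: first cell '.' (not opp) -> no flip
Dir NE: edge -> no flip
Dir W: first cell '.' (not opp) -> no flip
Dir E: edge -> no flip
Dir SW: edge -> no flip
Dir S: edge -> no flip
Dir SE: edge -> no flip
All flips: (3,3) (4,4)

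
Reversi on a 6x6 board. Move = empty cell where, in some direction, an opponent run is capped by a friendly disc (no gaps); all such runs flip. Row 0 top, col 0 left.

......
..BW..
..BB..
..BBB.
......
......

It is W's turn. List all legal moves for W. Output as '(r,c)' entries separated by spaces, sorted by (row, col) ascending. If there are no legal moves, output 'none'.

(0,1): no bracket -> illegal
(0,2): no bracket -> illegal
(0,3): no bracket -> illegal
(1,1): flips 1 -> legal
(1,4): no bracket -> illegal
(2,1): no bracket -> illegal
(2,4): no bracket -> illegal
(2,5): no bracket -> illegal
(3,1): flips 1 -> legal
(3,5): no bracket -> illegal
(4,1): no bracket -> illegal
(4,2): no bracket -> illegal
(4,3): flips 2 -> legal
(4,4): no bracket -> illegal
(4,5): no bracket -> illegal

Answer: (1,1) (3,1) (4,3)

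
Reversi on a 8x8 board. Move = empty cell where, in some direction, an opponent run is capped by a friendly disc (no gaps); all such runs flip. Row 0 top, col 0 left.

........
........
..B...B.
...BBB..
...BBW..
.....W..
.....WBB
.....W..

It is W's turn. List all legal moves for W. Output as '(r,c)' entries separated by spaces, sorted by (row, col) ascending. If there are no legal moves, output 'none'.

Answer: (1,1) (2,3) (2,5) (4,2) (5,7) (7,7)

Derivation:
(1,1): flips 3 -> legal
(1,2): no bracket -> illegal
(1,3): no bracket -> illegal
(1,5): no bracket -> illegal
(1,6): no bracket -> illegal
(1,7): no bracket -> illegal
(2,1): no bracket -> illegal
(2,3): flips 1 -> legal
(2,4): no bracket -> illegal
(2,5): flips 1 -> legal
(2,7): no bracket -> illegal
(3,1): no bracket -> illegal
(3,2): no bracket -> illegal
(3,6): no bracket -> illegal
(3,7): no bracket -> illegal
(4,2): flips 2 -> legal
(4,6): no bracket -> illegal
(5,2): no bracket -> illegal
(5,3): no bracket -> illegal
(5,4): no bracket -> illegal
(5,6): no bracket -> illegal
(5,7): flips 1 -> legal
(7,6): no bracket -> illegal
(7,7): flips 1 -> legal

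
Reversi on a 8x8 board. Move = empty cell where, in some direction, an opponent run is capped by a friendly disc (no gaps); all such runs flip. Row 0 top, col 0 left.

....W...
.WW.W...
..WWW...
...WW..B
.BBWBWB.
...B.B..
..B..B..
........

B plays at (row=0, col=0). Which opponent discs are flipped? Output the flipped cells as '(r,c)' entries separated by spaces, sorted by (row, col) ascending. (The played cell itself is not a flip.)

Dir NW: edge -> no flip
Dir N: edge -> no flip
Dir NE: edge -> no flip
Dir W: edge -> no flip
Dir E: first cell '.' (not opp) -> no flip
Dir SW: edge -> no flip
Dir S: first cell '.' (not opp) -> no flip
Dir SE: opp run (1,1) (2,2) (3,3) capped by B -> flip

Answer: (1,1) (2,2) (3,3)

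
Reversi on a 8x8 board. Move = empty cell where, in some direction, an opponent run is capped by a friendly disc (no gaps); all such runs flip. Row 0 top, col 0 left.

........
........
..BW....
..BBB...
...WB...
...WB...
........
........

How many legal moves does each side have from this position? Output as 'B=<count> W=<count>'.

Answer: B=8 W=7

Derivation:
-- B to move --
(1,2): flips 1 -> legal
(1,3): flips 1 -> legal
(1,4): flips 1 -> legal
(2,4): flips 1 -> legal
(4,2): flips 1 -> legal
(5,2): flips 2 -> legal
(6,2): flips 1 -> legal
(6,3): flips 2 -> legal
(6,4): no bracket -> illegal
B mobility = 8
-- W to move --
(1,1): no bracket -> illegal
(1,2): no bracket -> illegal
(1,3): no bracket -> illegal
(2,1): flips 2 -> legal
(2,4): no bracket -> illegal
(2,5): flips 1 -> legal
(3,1): no bracket -> illegal
(3,5): flips 1 -> legal
(4,1): flips 1 -> legal
(4,2): no bracket -> illegal
(4,5): flips 2 -> legal
(5,5): flips 1 -> legal
(6,3): no bracket -> illegal
(6,4): no bracket -> illegal
(6,5): flips 1 -> legal
W mobility = 7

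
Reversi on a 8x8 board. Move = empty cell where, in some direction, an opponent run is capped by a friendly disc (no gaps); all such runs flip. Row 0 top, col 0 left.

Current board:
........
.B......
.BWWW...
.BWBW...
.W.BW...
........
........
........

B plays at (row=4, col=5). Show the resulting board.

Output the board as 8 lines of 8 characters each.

Answer: ........
.B......
.BWWW...
.BWBW...
.W.BBB..
........
........
........

Derivation:
Place B at (4,5); scan 8 dirs for brackets.
Dir NW: opp run (3,4) (2,3), next='.' -> no flip
Dir N: first cell '.' (not opp) -> no flip
Dir NE: first cell '.' (not opp) -> no flip
Dir W: opp run (4,4) capped by B -> flip
Dir E: first cell '.' (not opp) -> no flip
Dir SW: first cell '.' (not opp) -> no flip
Dir S: first cell '.' (not opp) -> no flip
Dir SE: first cell '.' (not opp) -> no flip
All flips: (4,4)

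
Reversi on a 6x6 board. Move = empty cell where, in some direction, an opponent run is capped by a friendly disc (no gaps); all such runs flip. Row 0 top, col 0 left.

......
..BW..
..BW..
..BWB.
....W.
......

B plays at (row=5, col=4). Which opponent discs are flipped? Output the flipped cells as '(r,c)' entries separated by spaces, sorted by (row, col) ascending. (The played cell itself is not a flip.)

Answer: (4,4)

Derivation:
Dir NW: first cell '.' (not opp) -> no flip
Dir N: opp run (4,4) capped by B -> flip
Dir NE: first cell '.' (not opp) -> no flip
Dir W: first cell '.' (not opp) -> no flip
Dir E: first cell '.' (not opp) -> no flip
Dir SW: edge -> no flip
Dir S: edge -> no flip
Dir SE: edge -> no flip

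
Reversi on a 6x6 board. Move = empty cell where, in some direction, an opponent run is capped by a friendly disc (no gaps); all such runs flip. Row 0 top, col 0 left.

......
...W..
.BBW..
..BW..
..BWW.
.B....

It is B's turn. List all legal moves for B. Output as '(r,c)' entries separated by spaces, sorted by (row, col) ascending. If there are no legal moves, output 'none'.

Answer: (0,4) (1,4) (2,4) (3,4) (4,5) (5,4) (5,5)

Derivation:
(0,2): no bracket -> illegal
(0,3): no bracket -> illegal
(0,4): flips 1 -> legal
(1,2): no bracket -> illegal
(1,4): flips 1 -> legal
(2,4): flips 2 -> legal
(3,4): flips 1 -> legal
(3,5): no bracket -> illegal
(4,5): flips 2 -> legal
(5,2): no bracket -> illegal
(5,3): no bracket -> illegal
(5,4): flips 1 -> legal
(5,5): flips 2 -> legal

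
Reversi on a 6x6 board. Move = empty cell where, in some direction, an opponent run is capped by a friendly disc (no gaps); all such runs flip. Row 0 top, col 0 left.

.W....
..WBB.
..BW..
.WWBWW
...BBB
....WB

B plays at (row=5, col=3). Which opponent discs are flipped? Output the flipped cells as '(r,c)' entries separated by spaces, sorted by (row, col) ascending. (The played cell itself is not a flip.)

Answer: (5,4)

Derivation:
Dir NW: first cell '.' (not opp) -> no flip
Dir N: first cell 'B' (not opp) -> no flip
Dir NE: first cell 'B' (not opp) -> no flip
Dir W: first cell '.' (not opp) -> no flip
Dir E: opp run (5,4) capped by B -> flip
Dir SW: edge -> no flip
Dir S: edge -> no flip
Dir SE: edge -> no flip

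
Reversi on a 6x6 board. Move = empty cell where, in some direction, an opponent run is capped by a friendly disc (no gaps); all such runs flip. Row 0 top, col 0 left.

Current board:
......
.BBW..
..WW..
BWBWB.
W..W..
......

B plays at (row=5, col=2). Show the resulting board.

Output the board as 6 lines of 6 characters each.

Answer: ......
.BBW..
..WW..
BWBWB.
W..B..
..B...

Derivation:
Place B at (5,2); scan 8 dirs for brackets.
Dir NW: first cell '.' (not opp) -> no flip
Dir N: first cell '.' (not opp) -> no flip
Dir NE: opp run (4,3) capped by B -> flip
Dir W: first cell '.' (not opp) -> no flip
Dir E: first cell '.' (not opp) -> no flip
Dir SW: edge -> no flip
Dir S: edge -> no flip
Dir SE: edge -> no flip
All flips: (4,3)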